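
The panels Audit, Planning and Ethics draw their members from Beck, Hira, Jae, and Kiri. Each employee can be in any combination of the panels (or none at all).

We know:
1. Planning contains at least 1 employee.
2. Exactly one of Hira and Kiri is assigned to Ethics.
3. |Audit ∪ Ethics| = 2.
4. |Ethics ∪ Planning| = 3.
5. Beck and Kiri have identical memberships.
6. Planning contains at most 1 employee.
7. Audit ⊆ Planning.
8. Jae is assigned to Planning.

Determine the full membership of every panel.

Audit = {}; Planning = {Jae}; Ethics = {Beck, Kiri}

From (8): Jae ∈ Planning.
(6): Planning already has 1, so the rest are out.
(7) contrapositive: Beck ∉ Audit.
(7) contrapositive: Hira ∉ Audit.
(7) contrapositive: Kiri ∉ Audit.
Suppose Beck ∉ Ethics: no assignment then satisfies all the clues, so Beck ∈ Ethics.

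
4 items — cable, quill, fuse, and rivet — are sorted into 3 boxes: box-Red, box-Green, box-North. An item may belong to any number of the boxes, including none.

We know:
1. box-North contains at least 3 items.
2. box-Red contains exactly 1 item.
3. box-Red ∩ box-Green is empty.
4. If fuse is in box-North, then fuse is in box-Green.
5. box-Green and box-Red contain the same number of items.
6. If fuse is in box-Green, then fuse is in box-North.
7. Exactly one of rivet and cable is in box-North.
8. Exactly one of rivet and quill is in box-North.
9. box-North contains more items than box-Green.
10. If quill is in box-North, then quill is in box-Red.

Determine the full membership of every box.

box-Red = {quill}; box-Green = {fuse}; box-North = {cable, fuse, quill}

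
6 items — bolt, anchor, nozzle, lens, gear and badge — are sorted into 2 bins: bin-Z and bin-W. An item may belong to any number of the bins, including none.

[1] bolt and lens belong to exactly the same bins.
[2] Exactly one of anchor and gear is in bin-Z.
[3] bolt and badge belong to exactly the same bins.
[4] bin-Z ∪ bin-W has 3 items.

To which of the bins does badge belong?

badge: none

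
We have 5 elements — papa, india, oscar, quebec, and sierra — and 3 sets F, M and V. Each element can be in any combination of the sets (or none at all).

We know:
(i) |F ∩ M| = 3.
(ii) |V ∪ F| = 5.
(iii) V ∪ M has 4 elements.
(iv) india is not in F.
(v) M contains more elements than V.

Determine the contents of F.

F = {oscar, papa, quebec, sierra}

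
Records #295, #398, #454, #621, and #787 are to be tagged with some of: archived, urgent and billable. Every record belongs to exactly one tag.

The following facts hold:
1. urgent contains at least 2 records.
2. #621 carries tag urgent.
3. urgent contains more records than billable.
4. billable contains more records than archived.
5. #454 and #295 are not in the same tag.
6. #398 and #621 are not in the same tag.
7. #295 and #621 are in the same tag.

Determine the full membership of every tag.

From (2): #621 ∈ urgent.
(6): #398 ∉ urgent.
(7): #295 matches #621: #295 ∉ archived.
(7): #295 matches #621: #295 ∈ urgent.
(5): #454 ∉ urgent.
Suppose #398 ∈ archived: no assignment then satisfies all the clues, so #398 ∉ archived.

archived = {}; urgent = {#295, #621, #787}; billable = {#398, #454}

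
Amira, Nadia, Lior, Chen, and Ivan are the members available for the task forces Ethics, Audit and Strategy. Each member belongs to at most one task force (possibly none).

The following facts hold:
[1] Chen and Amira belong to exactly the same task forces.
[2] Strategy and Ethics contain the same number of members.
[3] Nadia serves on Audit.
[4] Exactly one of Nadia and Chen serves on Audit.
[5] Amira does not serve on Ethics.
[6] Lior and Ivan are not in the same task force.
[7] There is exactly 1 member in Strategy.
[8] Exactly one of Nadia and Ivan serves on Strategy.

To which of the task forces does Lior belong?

From (3): Nadia ∈ Audit.
From (5): Amira ∉ Ethics.
(1): Chen matches Amira: Chen ∉ Ethics.
(4) (exactly one): Chen ∉ Audit.
(8) (exactly one): Ivan ∈ Strategy.
(1): Amira matches Chen: Amira ∉ Audit.
(6): Lior ∉ Strategy.
(7): Strategy already has 1, so the rest are out.
Suppose Lior ∉ Ethics: no assignment then satisfies all the clues, so Lior ∈ Ethics.

Lior: Ethics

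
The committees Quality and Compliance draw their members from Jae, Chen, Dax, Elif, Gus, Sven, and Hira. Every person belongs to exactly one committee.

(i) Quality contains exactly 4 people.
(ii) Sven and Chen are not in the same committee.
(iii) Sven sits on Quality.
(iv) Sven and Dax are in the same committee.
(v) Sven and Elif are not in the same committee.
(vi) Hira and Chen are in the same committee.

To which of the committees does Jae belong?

From (iii): Sven ∈ Quality.
(ii): Chen ∉ Quality.
(iv): Dax matches Sven: Dax ∈ Quality.
(v): Elif ∉ Quality.
(vi): Hira matches Chen: Hira ∉ Quality.
Only one committee left: Chen ∈ Compliance.
Only one committee left: Elif ∈ Compliance.
Only one committee left: Hira ∈ Compliance.
(i): only 4 candidates remain for Quality, so all are in.

Jae: Quality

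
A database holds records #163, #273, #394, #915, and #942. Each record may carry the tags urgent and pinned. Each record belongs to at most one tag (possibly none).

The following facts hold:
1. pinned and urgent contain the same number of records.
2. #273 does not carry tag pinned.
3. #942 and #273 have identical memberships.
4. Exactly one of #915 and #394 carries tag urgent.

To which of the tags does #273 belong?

#273: none

From (2): #273 ∉ pinned.
(3): #942 matches #273: #942 ∉ pinned.
Suppose #273 ∈ urgent: no assignment then satisfies all the clues, so #273 ∉ urgent.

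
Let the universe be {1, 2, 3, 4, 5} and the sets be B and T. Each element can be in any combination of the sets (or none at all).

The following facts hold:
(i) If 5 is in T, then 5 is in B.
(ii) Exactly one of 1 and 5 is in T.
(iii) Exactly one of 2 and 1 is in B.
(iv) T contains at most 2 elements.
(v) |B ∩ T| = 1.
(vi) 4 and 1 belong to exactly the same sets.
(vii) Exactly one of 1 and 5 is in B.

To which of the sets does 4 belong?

4: none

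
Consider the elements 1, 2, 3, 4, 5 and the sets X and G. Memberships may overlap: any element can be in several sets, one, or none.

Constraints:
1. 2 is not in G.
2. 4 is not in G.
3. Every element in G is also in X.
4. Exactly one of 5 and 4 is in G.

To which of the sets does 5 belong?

5: G, X

From (1): 2 ∉ G.
From (2): 4 ∉ G.
(4) (exactly one): 5 ∈ G.
(3) with 5 ∈ G: 5 ∈ X.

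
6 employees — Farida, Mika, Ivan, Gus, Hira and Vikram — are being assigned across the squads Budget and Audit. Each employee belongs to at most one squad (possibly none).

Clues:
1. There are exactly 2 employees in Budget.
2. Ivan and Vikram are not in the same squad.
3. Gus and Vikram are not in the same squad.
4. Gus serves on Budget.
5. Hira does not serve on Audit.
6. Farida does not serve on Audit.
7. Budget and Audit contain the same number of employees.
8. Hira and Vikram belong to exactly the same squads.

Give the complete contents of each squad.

Budget = {Farida, Gus}; Audit = {Ivan, Mika}

From (4): Gus ∈ Budget.
From (5): Hira ∉ Audit.
From (6): Farida ∉ Audit.
(3): Vikram ∉ Budget.
(8): Hira matches Vikram: Hira ∉ Budget.
(8): Vikram matches Hira: Vikram ∉ Audit.
Suppose Farida ∉ Budget: no assignment then satisfies all the clues, so Farida ∈ Budget.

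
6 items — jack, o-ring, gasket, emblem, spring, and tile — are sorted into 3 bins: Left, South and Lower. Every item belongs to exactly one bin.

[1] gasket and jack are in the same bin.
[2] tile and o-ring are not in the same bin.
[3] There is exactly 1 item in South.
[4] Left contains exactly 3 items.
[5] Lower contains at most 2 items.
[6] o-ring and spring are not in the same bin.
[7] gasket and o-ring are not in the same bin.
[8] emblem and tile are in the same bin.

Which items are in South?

South = {o-ring}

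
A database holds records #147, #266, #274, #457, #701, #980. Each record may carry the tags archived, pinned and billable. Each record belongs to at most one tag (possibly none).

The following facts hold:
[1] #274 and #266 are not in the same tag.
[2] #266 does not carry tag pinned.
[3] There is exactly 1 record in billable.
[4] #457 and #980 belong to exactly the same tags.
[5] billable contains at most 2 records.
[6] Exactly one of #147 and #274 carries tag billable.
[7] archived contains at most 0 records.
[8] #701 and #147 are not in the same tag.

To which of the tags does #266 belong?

From (2): #266 ∉ pinned.
(7): archived already has 0, so the rest are out.
Suppose #266 ∈ billable: no assignment then satisfies all the clues, so #266 ∉ billable.

#266: none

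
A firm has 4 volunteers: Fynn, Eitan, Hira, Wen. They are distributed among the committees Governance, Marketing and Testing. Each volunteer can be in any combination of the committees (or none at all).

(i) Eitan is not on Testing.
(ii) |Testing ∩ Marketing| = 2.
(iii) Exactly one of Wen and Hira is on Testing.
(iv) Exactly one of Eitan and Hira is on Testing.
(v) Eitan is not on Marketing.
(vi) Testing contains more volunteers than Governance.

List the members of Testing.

Testing = {Fynn, Hira}

From (i): Eitan ∉ Testing.
From (v): Eitan ∉ Marketing.
(iv) (exactly one): Hira ∈ Testing.
(iii) (exactly one): Wen ∉ Testing.
Suppose Fynn ∉ Testing: no assignment then satisfies all the clues, so Fynn ∈ Testing.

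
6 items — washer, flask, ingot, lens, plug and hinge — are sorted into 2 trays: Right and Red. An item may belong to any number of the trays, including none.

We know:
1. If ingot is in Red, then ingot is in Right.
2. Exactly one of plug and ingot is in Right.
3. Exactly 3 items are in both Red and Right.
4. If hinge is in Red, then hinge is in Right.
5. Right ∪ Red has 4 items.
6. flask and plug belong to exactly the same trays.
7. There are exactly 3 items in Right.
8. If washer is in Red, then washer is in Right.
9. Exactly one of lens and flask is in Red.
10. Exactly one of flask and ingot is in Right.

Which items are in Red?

Red = {hinge, ingot, lens, washer}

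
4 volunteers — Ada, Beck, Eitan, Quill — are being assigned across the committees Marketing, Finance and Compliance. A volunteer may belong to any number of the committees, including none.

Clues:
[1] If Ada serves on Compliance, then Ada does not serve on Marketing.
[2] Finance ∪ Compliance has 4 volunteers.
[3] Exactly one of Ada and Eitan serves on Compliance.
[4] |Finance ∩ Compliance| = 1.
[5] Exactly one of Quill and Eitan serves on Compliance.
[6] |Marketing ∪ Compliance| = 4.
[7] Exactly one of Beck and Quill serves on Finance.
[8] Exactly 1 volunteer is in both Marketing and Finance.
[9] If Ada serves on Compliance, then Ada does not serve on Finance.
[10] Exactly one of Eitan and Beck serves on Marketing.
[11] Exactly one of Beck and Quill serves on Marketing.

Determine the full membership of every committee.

Marketing = {Eitan, Quill}; Finance = {Beck, Eitan}; Compliance = {Ada, Beck, Quill}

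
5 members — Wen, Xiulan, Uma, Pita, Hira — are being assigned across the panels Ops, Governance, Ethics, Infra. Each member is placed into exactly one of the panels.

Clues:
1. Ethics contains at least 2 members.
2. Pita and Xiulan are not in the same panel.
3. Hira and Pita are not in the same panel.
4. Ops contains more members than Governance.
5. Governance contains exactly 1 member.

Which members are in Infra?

Infra = {}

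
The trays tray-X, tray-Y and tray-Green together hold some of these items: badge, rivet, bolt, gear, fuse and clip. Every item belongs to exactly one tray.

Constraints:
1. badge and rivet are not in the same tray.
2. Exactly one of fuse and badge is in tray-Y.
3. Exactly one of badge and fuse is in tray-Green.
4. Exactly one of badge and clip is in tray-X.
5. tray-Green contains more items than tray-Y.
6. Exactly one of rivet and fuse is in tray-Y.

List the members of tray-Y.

tray-Y = {fuse}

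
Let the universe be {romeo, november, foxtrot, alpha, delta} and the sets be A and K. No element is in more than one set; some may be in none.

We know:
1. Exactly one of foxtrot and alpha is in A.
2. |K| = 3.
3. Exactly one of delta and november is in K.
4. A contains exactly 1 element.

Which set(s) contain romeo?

romeo: K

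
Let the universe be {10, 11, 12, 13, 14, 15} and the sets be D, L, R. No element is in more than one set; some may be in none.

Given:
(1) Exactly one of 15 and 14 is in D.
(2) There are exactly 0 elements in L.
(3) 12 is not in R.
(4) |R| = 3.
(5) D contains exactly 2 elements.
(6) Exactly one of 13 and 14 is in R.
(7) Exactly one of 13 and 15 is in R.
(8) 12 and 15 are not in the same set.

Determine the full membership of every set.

D = {12, 14}; L = {}; R = {10, 11, 13}

From (3): 12 ∉ R.
(2): L already has 0, so the rest are out.
Suppose 10 ∈ D: no assignment then satisfies all the clues, so 10 ∉ D.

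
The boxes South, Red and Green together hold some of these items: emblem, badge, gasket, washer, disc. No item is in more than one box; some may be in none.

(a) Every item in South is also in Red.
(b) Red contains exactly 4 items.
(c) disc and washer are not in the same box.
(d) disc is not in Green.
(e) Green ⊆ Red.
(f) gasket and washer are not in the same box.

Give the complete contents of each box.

South = {}; Red = {badge, disc, emblem, gasket}; Green = {}

From (d): disc ∉ Green.
Suppose emblem ∈ South: no assignment then satisfies all the clues, so emblem ∉ South.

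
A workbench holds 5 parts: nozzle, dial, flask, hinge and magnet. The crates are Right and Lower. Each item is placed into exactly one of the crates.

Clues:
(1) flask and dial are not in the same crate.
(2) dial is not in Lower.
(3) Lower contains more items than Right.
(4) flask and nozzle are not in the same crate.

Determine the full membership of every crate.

Right = {dial, nozzle}; Lower = {flask, hinge, magnet}

From (2): dial ∉ Lower.
Only one crate left: dial ∈ Right.
(1): flask ∉ Right.
Only one crate left: flask ∈ Lower.
(4): nozzle ∉ Lower.
Only one crate left: nozzle ∈ Right.
Suppose hinge ∈ Right: no assignment then satisfies all the clues, so hinge ∉ Right.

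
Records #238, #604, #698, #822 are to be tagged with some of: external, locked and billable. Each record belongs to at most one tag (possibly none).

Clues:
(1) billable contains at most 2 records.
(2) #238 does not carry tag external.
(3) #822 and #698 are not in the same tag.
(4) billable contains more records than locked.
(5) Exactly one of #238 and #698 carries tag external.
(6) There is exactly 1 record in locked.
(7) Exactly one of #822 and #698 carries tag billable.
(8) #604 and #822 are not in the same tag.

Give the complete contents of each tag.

external = {#698}; locked = {#604}; billable = {#238, #822}

From (2): #238 ∉ external.
(5) (exactly one): #698 ∈ external.
(7) (exactly one): #822 ∈ billable.
(8): #604 ∉ billable.
Suppose #238 ∈ locked: no assignment then satisfies all the clues, so #238 ∉ locked.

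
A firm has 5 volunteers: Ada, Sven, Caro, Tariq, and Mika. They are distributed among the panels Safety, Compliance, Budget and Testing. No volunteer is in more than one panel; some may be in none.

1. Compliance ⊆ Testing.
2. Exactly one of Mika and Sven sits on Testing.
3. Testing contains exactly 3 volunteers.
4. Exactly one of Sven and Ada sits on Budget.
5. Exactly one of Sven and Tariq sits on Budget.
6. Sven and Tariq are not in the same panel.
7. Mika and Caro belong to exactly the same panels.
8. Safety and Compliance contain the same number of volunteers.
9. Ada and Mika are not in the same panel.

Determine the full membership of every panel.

Safety = {}; Compliance = {}; Budget = {Sven}; Testing = {Caro, Mika, Tariq}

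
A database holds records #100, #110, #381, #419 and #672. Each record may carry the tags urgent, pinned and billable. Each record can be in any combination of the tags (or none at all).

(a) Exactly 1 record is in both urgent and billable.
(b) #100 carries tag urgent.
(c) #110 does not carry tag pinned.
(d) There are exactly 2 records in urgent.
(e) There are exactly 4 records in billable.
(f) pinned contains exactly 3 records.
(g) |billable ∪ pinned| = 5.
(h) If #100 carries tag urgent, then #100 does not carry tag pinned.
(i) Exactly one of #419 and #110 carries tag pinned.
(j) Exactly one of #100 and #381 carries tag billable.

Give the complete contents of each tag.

urgent = {#100, #381}; pinned = {#381, #419, #672}; billable = {#100, #110, #419, #672}

From (b): #100 ∈ urgent.
From (c): #110 ∉ pinned.
(h): #100 ∉ pinned.
(i) (exactly one): #419 ∈ pinned.
(f): only 3 candidates remain for pinned, so all are in.
Suppose #100 ∉ billable: no assignment then satisfies all the clues, so #100 ∈ billable.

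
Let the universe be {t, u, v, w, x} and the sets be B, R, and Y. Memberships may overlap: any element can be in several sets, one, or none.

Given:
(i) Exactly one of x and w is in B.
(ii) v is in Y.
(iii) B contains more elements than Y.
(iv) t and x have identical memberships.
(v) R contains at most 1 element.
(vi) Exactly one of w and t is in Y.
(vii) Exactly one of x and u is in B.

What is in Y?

Y = {v, w}

From (ii): v ∈ Y.
Suppose t ∈ Y: no assignment then satisfies all the clues, so t ∉ Y.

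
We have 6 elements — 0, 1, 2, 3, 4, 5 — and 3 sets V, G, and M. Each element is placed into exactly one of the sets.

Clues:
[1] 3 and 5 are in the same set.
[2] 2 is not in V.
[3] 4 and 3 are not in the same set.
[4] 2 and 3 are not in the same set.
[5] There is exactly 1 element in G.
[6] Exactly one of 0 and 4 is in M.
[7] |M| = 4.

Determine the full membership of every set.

V = {4}; G = {2}; M = {0, 1, 3, 5}

From (2): 2 ∉ V.
Suppose 0 ∈ V: no assignment then satisfies all the clues, so 0 ∉ V.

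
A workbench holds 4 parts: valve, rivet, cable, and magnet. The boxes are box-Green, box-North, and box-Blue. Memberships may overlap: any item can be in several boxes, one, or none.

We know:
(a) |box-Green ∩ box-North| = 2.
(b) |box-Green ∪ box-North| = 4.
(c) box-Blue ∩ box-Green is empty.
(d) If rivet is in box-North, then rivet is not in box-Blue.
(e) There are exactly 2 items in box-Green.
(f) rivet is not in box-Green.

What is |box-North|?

From (f): rivet ∉ box-Green.
Suppose valve ∉ box-North: no assignment then satisfies all the clues, so valve ∈ box-North.

4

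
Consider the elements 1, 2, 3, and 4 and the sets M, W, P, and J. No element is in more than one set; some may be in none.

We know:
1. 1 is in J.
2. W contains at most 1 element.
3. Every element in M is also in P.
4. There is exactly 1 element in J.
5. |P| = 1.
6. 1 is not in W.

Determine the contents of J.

J = {1}

From (1): 1 ∈ J.
(4): J already has 1, so the rest are out.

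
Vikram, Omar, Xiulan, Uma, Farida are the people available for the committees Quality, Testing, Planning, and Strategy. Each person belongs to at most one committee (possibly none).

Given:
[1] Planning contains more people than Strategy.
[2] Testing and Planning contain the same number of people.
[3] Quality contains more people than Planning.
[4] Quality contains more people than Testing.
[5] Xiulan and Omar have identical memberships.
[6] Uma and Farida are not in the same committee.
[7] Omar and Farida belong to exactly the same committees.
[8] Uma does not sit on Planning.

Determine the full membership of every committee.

Quality = {Farida, Omar, Xiulan}; Testing = {Uma}; Planning = {Vikram}; Strategy = {}

From (8): Uma ∉ Planning.
Suppose Vikram ∈ Quality: no assignment then satisfies all the clues, so Vikram ∉ Quality.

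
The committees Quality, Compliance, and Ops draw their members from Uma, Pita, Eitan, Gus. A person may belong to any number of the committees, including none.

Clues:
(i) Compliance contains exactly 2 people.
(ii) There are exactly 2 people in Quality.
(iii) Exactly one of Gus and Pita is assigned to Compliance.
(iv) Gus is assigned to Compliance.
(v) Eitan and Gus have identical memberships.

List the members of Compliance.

From (iv): Gus ∈ Compliance.
(iii) (exactly one): Pita ∉ Compliance.
(v): Eitan matches Gus: Eitan ∈ Compliance.
(i): Compliance already has 2, so the rest are out.

Compliance = {Eitan, Gus}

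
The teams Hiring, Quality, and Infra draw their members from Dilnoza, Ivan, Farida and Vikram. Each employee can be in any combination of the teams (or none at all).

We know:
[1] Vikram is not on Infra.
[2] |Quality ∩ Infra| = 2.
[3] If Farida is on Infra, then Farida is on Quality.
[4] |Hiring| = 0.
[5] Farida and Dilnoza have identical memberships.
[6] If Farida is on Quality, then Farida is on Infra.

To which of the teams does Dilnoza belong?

Dilnoza: Infra, Quality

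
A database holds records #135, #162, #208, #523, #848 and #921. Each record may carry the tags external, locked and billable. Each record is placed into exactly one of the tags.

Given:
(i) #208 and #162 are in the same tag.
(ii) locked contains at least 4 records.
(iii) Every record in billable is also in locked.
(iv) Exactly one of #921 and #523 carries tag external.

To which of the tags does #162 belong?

#162: locked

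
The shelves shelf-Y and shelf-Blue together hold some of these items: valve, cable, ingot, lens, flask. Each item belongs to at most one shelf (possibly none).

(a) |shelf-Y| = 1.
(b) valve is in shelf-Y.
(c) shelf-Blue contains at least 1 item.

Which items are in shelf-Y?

From (b): valve ∈ shelf-Y.
(a): shelf-Y already has 1, so the rest are out.

shelf-Y = {valve}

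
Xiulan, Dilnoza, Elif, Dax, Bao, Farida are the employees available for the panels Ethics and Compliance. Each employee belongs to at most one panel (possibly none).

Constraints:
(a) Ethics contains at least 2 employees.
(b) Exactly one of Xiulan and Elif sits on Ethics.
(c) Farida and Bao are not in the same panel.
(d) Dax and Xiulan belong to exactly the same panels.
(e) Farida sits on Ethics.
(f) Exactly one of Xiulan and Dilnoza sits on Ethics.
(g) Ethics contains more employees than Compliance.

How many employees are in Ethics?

From (e): Farida ∈ Ethics.
(c): Bao ∉ Ethics.

3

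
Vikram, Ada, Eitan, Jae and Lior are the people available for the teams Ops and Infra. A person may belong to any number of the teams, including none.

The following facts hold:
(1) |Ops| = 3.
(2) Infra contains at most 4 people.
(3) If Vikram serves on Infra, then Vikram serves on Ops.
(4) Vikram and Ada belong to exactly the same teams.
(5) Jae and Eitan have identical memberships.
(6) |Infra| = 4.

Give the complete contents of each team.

Ops = {Ada, Lior, Vikram}; Infra = {Ada, Eitan, Jae, Vikram}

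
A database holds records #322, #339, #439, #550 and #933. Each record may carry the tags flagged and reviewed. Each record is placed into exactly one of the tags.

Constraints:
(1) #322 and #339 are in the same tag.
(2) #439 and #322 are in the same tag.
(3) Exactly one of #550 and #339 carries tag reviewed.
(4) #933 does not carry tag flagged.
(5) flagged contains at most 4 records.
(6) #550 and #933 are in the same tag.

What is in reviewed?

From (4): #933 ∉ flagged.
(6): #550 matches #933: #550 ∉ flagged.
Only one tag left: #550 ∈ reviewed.
Only one tag left: #933 ∈ reviewed.
(3) (exactly one): #339 ∉ reviewed.
Only one tag left: #339 ∈ flagged.
(1): #322 matches #339: #322 ∈ flagged.
(2): #439 matches #322: #439 ∈ flagged.

reviewed = {#550, #933}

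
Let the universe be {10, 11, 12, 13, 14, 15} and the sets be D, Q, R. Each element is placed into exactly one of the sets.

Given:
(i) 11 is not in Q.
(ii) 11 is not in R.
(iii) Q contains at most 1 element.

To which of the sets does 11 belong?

11: D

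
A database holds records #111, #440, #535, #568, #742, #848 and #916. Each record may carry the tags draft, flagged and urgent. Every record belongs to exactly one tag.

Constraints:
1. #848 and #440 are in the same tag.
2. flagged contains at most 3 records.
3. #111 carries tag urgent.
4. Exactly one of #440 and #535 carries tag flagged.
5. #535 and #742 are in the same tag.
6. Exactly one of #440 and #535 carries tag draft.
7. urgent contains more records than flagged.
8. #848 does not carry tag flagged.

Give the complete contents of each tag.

draft = {#440, #848}; flagged = {#535, #742}; urgent = {#111, #568, #916}

From (3): #111 ∈ urgent.
From (8): #848 ∉ flagged.
(1): #440 matches #848: #440 ∉ flagged.
(4) (exactly one): #535 ∈ flagged.
(5): #742 matches #535: #742 ∉ draft.
(5): #742 matches #535: #742 ∈ flagged.
(6) (exactly one): #440 ∈ draft.
(1): #848 matches #440: #848 ∈ draft.
Suppose #568 ∈ draft: no assignment then satisfies all the clues, so #568 ∉ draft.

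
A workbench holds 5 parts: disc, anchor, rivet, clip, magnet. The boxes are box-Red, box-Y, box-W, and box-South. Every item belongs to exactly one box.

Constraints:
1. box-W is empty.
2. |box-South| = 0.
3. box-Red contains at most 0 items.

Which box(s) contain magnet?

magnet: box-Y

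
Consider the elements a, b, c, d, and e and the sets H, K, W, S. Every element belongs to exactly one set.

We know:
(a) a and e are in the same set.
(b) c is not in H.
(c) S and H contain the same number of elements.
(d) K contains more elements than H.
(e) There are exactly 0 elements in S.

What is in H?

From (b): c ∉ H.
(e): S already has 0, so the rest are out.
Suppose a ∈ H: no assignment then satisfies all the clues, so a ∉ H.

H = {}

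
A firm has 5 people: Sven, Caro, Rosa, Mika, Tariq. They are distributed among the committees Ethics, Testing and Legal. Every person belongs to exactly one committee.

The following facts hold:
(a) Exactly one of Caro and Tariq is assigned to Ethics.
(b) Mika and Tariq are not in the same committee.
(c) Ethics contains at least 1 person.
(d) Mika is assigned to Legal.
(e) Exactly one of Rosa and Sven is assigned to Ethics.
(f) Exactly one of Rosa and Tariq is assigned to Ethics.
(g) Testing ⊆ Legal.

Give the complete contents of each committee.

Ethics = {Sven, Tariq}; Testing = {}; Legal = {Caro, Mika, Rosa}

From (d): Mika ∈ Legal.
(b): Tariq ∉ Legal.
(g) contrapositive: Tariq ∉ Testing.
Only one committee left: Tariq ∈ Ethics.
(a) (exactly one): Caro ∉ Ethics.
(f) (exactly one): Rosa ∉ Ethics.
(e) (exactly one): Sven ∈ Ethics.
Suppose Caro ∈ Testing: no assignment then satisfies all the clues, so Caro ∉ Testing.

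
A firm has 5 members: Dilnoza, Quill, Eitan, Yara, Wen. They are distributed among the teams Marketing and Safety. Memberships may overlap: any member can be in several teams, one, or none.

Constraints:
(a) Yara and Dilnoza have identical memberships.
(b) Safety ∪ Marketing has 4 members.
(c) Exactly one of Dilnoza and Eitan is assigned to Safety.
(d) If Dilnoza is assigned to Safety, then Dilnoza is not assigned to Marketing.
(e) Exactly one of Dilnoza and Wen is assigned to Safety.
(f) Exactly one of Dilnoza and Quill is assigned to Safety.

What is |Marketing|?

2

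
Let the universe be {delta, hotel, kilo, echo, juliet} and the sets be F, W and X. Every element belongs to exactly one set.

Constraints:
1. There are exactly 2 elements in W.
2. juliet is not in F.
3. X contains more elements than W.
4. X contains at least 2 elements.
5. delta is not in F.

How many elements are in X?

3

From (2): juliet ∉ F.
From (5): delta ∉ F.
Suppose hotel ∈ F: no assignment then satisfies all the clues, so hotel ∉ F.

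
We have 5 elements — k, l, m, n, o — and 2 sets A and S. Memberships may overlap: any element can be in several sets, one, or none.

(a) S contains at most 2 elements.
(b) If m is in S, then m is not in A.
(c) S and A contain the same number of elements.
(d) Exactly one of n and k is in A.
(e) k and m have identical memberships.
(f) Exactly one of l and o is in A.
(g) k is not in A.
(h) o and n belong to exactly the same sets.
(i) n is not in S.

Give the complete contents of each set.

A = {n, o}; S = {k, m}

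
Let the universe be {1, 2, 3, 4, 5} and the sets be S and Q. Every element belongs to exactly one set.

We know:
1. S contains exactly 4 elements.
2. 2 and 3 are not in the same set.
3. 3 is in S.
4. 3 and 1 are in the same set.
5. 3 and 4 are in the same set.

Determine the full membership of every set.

S = {1, 3, 4, 5}; Q = {2}

From (3): 3 ∈ S.
(2): 2 ∉ S.
(4): 1 matches 3: 1 ∈ S.
(5): 4 matches 3: 4 ∈ S.
Only one set left: 2 ∈ Q.
(1): only 4 candidates remain for S, so all are in.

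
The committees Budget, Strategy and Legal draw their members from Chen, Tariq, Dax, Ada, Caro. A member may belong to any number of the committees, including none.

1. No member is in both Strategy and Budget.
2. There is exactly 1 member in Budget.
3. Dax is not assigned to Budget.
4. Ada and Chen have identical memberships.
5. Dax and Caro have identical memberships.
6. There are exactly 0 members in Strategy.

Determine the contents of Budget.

Budget = {Tariq}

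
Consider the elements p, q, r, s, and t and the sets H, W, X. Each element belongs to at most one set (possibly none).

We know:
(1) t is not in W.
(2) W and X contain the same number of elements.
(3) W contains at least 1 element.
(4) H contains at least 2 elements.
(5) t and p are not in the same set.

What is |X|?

1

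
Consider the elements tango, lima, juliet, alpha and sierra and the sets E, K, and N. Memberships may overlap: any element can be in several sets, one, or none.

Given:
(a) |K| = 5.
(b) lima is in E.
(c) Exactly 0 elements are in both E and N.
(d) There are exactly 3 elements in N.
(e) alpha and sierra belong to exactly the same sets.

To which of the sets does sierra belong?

sierra: K, N

From (b): lima ∈ E.
(a): only 5 candidates remain for K, so all are in.
Suppose sierra ∈ E: no assignment then satisfies all the clues, so sierra ∉ E.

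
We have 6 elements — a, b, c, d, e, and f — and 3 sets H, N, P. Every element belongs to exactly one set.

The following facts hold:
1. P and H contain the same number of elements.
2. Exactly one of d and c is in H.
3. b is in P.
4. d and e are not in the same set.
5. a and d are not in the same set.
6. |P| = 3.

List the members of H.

H = {a, c, e}

From (3): b ∈ P.
Suppose a ∉ H: no assignment then satisfies all the clues, so a ∈ H.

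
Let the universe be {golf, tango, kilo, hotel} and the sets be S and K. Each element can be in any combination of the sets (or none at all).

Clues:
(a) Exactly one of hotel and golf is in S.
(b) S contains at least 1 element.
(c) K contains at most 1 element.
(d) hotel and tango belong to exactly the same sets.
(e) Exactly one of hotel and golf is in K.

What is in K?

K = {golf}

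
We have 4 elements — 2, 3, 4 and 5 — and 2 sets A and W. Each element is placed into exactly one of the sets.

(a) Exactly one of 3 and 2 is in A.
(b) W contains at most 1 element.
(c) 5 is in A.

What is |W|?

1

From (c): 5 ∈ A.
Suppose 4 ∉ A: no assignment then satisfies all the clues, so 4 ∈ A.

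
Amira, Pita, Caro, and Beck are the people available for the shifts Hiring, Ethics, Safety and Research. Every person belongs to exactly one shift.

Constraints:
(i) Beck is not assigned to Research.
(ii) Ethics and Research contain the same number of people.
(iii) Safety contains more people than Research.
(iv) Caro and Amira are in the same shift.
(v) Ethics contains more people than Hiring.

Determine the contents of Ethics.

Ethics = {Beck}

From (i): Beck ∉ Research.
Suppose Amira ∈ Ethics: no assignment then satisfies all the clues, so Amira ∉ Ethics.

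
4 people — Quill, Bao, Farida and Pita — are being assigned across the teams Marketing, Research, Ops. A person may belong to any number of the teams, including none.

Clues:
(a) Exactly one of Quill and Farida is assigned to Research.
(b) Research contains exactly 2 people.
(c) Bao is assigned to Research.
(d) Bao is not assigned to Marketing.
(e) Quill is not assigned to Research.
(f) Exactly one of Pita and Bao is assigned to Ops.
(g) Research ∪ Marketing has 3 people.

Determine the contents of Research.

Research = {Bao, Farida}

From (c): Bao ∈ Research.
From (d): Bao ∉ Marketing.
From (e): Quill ∉ Research.
(a) (exactly one): Farida ∈ Research.
(b): Research already has 2, so the rest are out.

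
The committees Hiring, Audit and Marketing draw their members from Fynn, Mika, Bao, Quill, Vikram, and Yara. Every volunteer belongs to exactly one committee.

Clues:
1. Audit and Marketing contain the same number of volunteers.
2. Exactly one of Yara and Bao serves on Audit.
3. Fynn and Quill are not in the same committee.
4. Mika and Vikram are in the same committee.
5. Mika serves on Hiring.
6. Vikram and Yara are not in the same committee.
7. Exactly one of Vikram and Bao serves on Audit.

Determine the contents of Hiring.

Hiring = {Mika, Vikram}

From (5): Mika ∈ Hiring.
(4): Vikram matches Mika: Vikram ∈ Hiring.
(6): Yara ∉ Hiring.
(7) (exactly one): Bao ∈ Audit.
(2) (exactly one): Yara ∉ Audit.
Only one committee left: Yara ∈ Marketing.
Suppose Fynn ∈ Hiring: no assignment then satisfies all the clues, so Fynn ∉ Hiring.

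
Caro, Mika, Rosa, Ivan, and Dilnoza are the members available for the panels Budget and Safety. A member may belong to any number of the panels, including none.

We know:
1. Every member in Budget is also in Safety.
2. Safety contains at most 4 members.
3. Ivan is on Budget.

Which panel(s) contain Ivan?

From (3): Ivan ∈ Budget.
(1) with Ivan ∈ Budget: Ivan ∈ Safety.

Ivan: Budget, Safety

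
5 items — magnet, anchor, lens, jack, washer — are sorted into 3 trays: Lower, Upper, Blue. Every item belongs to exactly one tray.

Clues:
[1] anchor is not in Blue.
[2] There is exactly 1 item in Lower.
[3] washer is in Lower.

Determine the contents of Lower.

Lower = {washer}

From (1): anchor ∉ Blue.
From (3): washer ∈ Lower.
(2): Lower already has 1, so the rest are out.
Only one tray left: anchor ∈ Upper.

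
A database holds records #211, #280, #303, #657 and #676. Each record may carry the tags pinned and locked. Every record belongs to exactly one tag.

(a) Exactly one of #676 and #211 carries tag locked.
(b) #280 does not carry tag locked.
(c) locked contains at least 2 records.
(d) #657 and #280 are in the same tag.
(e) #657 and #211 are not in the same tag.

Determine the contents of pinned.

pinned = {#280, #657, #676}

From (b): #280 ∉ locked.
(d): #657 matches #280: #657 ∉ locked.
Only one tag left: #280 ∈ pinned.
Only one tag left: #657 ∈ pinned.
(e): #211 ∉ pinned.
Only one tag left: #211 ∈ locked.
(a) (exactly one): #676 ∉ locked.
(c): only 2 candidates remain for locked, so all are in.
Only one tag left: #676 ∈ pinned.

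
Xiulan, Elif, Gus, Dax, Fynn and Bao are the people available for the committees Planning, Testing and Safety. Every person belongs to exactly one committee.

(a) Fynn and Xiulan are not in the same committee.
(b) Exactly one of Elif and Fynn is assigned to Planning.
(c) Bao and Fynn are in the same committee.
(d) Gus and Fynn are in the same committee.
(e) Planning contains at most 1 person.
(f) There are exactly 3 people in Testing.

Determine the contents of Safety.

Safety = {Dax, Xiulan}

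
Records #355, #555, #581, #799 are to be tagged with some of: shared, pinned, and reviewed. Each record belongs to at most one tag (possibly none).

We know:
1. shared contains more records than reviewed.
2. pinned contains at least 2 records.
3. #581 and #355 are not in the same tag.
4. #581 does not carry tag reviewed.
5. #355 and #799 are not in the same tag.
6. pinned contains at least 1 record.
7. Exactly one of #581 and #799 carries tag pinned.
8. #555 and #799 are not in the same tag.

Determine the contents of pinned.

pinned = {#555, #581}

From (4): #581 ∉ reviewed.
Suppose #355 ∈ pinned: no assignment then satisfies all the clues, so #355 ∉ pinned.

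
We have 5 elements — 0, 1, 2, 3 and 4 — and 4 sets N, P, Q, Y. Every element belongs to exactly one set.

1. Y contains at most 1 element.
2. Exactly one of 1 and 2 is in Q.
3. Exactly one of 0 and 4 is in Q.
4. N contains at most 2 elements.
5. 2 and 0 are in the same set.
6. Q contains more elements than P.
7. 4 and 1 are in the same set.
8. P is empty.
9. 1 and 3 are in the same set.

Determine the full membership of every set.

N = {0, 2}; P = {}; Q = {1, 3, 4}; Y = {}

(8): P already has 0, so the rest are out.
Suppose 0 ∉ N: no assignment then satisfies all the clues, so 0 ∈ N.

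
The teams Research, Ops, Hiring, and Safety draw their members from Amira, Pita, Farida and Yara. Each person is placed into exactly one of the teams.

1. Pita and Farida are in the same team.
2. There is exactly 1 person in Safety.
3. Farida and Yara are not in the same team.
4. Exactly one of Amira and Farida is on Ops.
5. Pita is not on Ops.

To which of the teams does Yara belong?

Yara: Safety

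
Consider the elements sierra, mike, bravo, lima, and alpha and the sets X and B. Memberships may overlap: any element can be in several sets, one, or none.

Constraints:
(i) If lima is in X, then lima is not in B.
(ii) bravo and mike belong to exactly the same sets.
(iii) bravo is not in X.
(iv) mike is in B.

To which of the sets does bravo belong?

From (iii): bravo ∉ X.
From (iv): mike ∈ B.
(ii): mike matches bravo: mike ∉ X.
(ii): bravo matches mike: bravo ∈ B.

bravo: B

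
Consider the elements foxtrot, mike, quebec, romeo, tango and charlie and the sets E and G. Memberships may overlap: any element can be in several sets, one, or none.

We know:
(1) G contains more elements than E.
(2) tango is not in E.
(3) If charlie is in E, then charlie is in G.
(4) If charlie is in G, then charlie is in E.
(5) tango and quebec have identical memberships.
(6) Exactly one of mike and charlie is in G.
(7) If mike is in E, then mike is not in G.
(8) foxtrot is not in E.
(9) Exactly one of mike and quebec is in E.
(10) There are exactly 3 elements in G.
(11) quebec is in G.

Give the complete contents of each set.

E = {charlie, mike}; G = {charlie, quebec, tango}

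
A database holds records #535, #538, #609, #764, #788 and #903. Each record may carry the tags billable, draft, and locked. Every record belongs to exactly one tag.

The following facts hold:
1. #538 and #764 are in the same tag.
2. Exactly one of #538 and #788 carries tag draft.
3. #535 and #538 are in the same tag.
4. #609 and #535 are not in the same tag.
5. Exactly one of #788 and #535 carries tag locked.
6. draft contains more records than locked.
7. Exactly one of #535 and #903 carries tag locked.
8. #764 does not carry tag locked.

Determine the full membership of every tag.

billable = {#609}; draft = {#535, #538, #764}; locked = {#788, #903}

From (8): #764 ∉ locked.
(1): #538 matches #764: #538 ∉ locked.
(3): #535 matches #538: #535 ∉ locked.
(5) (exactly one): #788 ∈ locked.
(7) (exactly one): #903 ∈ locked.
(2) (exactly one): #538 ∈ draft.
(3): #535 matches #538: #535 ∉ billable.
(3): #535 matches #538: #535 ∈ draft.
(4): #609 ∉ draft.
(1): #764 matches #538: #764 ∉ billable.
(1): #764 matches #538: #764 ∈ draft.
Suppose #609 ∉ billable: no assignment then satisfies all the clues, so #609 ∈ billable.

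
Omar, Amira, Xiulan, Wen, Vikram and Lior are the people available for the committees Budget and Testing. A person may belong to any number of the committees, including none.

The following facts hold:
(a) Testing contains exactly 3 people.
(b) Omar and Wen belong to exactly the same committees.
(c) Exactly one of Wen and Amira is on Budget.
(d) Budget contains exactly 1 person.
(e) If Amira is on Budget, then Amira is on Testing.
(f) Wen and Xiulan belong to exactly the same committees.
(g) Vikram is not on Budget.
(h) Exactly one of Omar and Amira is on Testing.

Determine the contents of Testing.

Testing = {Amira, Lior, Vikram}

From (g): Vikram ∉ Budget.
Suppose Omar ∈ Testing: no assignment then satisfies all the clues, so Omar ∉ Testing.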